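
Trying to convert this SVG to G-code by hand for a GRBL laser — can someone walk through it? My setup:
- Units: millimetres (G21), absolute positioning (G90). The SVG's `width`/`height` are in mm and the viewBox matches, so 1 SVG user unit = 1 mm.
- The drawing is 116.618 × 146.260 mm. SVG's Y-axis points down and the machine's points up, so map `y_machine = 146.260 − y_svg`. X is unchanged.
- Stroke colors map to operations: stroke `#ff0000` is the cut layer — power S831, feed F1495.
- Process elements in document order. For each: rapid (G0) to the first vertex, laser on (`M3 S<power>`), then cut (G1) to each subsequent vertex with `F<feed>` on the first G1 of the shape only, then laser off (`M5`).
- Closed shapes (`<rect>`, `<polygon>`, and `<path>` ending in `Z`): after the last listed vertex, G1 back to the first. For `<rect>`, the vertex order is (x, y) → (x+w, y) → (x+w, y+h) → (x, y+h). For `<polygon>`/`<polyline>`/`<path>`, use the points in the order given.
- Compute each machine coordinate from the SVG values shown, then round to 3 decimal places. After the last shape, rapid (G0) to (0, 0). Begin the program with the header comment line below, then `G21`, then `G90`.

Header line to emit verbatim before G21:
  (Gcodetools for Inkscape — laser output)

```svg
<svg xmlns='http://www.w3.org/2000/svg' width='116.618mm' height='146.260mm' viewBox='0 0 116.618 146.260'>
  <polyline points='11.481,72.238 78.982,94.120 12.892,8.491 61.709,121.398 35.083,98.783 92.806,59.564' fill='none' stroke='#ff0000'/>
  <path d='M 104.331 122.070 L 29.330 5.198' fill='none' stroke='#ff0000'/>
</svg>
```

viewBox `0 0 116.618 146.260` with mm width/height → 1 unit = 1 mm. Flip: y_m = 146.260 − y_svg.

**Shape 1** — `<polyline>` open polyline, stroke `#ff0000` → cut (S831, F1495). Machine vertices: (11.481,74.022) → (78.982,52.140) → (12.892,137.769) → (61.709,24.862) → (35.083,47.477) → (92.806,86.696). Open path.

**Shape 2** — `<path>` line segment, stroke `#ff0000` → cut (S831, F1495). Machine vertices: (104.331,24.190) → (29.330,141.062). Open path.

(Gcodetools for Inkscape — laser output)
G21
G90
G0 X11.481 Y74.022
M3 S831
G1 X78.982 Y52.140 F1495
G1 X12.892 Y137.769
G1 X61.709 Y24.862
G1 X35.083 Y47.477
G1 X92.806 Y86.696
M5
G0 X104.331 Y24.190
M3 S831
G1 X29.330 Y141.062 F1495
M5
G0 X0.000 Y0.000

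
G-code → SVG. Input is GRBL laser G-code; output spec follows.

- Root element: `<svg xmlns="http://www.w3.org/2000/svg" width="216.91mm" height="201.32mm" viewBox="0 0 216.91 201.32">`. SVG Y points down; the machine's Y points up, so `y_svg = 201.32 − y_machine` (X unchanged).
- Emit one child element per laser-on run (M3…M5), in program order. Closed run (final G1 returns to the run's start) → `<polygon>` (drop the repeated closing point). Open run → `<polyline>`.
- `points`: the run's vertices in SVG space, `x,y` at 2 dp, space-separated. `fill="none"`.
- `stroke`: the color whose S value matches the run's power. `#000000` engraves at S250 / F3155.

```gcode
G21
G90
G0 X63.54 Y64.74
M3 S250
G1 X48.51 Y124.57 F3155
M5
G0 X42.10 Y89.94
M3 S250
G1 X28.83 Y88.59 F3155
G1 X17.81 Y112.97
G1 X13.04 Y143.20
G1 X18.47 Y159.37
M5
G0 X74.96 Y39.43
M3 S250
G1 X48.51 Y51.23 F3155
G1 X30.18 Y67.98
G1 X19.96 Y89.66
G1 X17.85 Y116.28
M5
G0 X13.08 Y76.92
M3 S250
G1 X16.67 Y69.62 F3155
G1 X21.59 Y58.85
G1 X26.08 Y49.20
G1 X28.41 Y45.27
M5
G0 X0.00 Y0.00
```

<svg xmlns="http://www.w3.org/2000/svg" width="216.91mm" height="201.32mm" viewBox="0 0 216.91 201.32">
  <polyline points="63.54,136.58 48.51,76.75" fill="none" stroke="#000000"/>
  <polyline points="42.10,111.38 28.83,112.73 17.81,88.35 13.04,58.12 18.47,41.95" fill="none" stroke="#000000"/>
  <polyline points="74.96,161.89 48.51,150.09 30.18,133.34 19.96,111.66 17.85,85.04" fill="none" stroke="#000000"/>
  <polyline points="13.08,124.40 16.67,131.70 21.59,142.47 26.08,152.12 28.41,156.05" fill="none" stroke="#000000"/>
</svg>

Machine Y-up, SVG Y-down with viewBox height 201.32, so y_svg = 201.32 − y_machine; X carries over. Every run uses S250, so all elements get stroke `#000000` (engrave).

Run 1: The run is open, so emit a `<polyline>` with points (Y-flipped): 63.54,136.58 48.51,76.75.

Run 2: The run is open, so emit a `<polyline>` with points (Y-flipped): 42.10,111.38 28.83,112.73 17.81,88.35 13.04,58.12 18.47,41.95.

Run 3: The run is open, so emit a `<polyline>` with points (Y-flipped): 74.96,161.89 48.51,150.09 30.18,133.34 19.96,111.66 17.85,85.04.

Run 4: The run is open, so emit a `<polyline>` with points (Y-flipped): 13.08,124.40 16.67,131.70 21.59,142.47 26.08,152.12 28.41,156.05.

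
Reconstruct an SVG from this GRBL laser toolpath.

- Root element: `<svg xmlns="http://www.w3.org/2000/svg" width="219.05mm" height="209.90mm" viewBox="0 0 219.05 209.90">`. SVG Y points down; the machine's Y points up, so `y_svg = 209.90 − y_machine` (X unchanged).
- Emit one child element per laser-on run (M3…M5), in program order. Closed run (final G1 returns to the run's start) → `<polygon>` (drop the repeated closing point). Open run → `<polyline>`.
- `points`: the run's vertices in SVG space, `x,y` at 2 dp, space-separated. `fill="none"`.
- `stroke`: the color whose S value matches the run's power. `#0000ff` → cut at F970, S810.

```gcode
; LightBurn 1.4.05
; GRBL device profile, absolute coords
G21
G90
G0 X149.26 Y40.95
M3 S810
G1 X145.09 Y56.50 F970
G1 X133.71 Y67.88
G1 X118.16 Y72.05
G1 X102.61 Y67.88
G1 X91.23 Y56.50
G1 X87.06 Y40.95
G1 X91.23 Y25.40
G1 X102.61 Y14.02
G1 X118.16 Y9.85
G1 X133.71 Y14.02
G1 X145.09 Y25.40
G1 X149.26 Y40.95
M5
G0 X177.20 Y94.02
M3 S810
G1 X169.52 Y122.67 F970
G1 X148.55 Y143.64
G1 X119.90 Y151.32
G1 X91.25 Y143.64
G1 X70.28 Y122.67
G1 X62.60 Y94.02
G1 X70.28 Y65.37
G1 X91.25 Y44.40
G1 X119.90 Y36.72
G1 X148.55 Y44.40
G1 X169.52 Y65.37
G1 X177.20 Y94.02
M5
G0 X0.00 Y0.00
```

<svg xmlns="http://www.w3.org/2000/svg" width="219.05mm" height="209.90mm" viewBox="0 0 219.05 209.90">
  <polygon points="149.26,168.95 145.09,153.40 133.71,142.02 118.16,137.85 102.61,142.02 91.23,153.40 87.06,168.95 91.23,184.50 102.61,195.88 118.16,200.05 133.71,195.88 145.09,184.50" fill="none" stroke="#0000ff"/>
  <polygon points="177.20,115.88 169.52,87.23 148.55,66.26 119.90,58.58 91.25,66.26 70.28,87.23 62.60,115.88 70.28,144.53 91.25,165.50 119.90,173.18 148.55,165.50 169.52,144.53" fill="none" stroke="#0000ff"/>
</svg>

Machine Y-up, SVG Y-down with viewBox height 209.90, so y_svg = 209.90 − y_machine; X carries over. Every run uses S810, so all elements get stroke `#0000ff` (cut).

Run 1: The run returns to its start, so emit a `<polygon>` with points (Y-flipped): 149.26,168.95 145.09,153.40 133.71,142.02 118.16,137.85 102.61,142.02 91.23,153.40 87.06,168.95 91.23,184.50 102.61,195.88 118.16,200.05 133.71,195.88 145.09,184.50.

Run 2: The run returns to its start, so emit a `<polygon>` with points (Y-flipped): 177.20,115.88 169.52,87.23 148.55,66.26 119.90,58.58 91.25,66.26 70.28,87.23 62.60,115.88 70.28,144.53 91.25,165.50 119.90,173.18 148.55,165.50 169.52,144.53.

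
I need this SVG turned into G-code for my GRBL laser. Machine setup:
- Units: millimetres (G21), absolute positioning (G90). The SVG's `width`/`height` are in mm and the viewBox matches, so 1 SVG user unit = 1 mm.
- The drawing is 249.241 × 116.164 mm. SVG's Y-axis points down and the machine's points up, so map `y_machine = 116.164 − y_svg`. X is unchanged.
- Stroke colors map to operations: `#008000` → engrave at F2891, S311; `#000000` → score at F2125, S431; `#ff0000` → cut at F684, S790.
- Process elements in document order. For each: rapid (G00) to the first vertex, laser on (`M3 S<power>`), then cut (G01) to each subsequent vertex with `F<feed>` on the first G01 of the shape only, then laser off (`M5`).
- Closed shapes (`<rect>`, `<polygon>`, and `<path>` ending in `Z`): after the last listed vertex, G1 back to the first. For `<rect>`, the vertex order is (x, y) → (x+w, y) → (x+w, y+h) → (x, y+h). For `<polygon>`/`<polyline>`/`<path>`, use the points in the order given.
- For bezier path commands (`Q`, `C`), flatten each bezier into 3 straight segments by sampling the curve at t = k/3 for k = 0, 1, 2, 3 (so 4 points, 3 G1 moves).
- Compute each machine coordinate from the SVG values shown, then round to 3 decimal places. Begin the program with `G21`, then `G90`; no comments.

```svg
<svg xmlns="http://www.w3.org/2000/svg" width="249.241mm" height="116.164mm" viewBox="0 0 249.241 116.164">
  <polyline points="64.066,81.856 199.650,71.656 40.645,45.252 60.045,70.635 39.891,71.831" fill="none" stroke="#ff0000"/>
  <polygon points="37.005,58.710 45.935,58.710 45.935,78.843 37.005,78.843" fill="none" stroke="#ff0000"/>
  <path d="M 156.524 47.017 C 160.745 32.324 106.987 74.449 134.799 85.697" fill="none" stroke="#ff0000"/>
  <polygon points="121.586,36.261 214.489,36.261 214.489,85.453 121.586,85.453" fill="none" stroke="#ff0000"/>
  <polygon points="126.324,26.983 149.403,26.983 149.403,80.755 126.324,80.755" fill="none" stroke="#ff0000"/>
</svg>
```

Since the viewBox matches the mm dimensions, user units are millimetres directly. The only transform is the Y-flip y_m = 116.164 − y_svg.

Shape 1 is a open polyline drawn with `<polyline>`. Its stroke #ff0000 means cut at S790, F684. After flipping Y the toolpath is (64.066,34.308) → (199.650,44.508) → (40.645,70.912) → (60.045,45.529) → (39.891,44.333).

Shape 2 is a rectangle drawn with `<polygon>`. Its stroke #ff0000 means cut at S790, F684. After flipping Y the toolpath is (37.005,57.454) → (45.935,57.454) → (45.935,37.321) → (37.005,37.321) → (37.005,57.454), returning to the start.

Shape 3 is a cubic bezier drawn with `<path>`. Its stroke #ff0000 means cut at S790, F684. After flipping Y the toolpath is (156.524,69.147) → (146.587,68.149) → (129.009,48.759) → (134.799,30.467).

Shape 4 is a rectangle drawn with `<polygon>`. Its stroke #ff0000 means cut at S790, F684. After flipping Y the toolpath is (121.586,79.903) → (214.489,79.903) → (214.489,30.711) → (121.586,30.711) → (121.586,79.903), returning to the start.

Shape 5 is a rectangle drawn with `<polygon>`. Its stroke #ff0000 means cut at S790, F684. After flipping Y the toolpath is (126.324,89.181) → (149.403,89.181) → (149.403,35.409) → (126.324,35.409) → (126.324,89.181), returning to the start.

G21
G90
G00 X64.066 Y34.308
M3 S790
G01 X199.650 Y44.508 F684
G01 X40.645 Y70.912
G01 X60.045 Y45.529
G01 X39.891 Y44.333
M5
G00 X37.005 Y57.454
M3 S790
G01 X45.935 Y57.454 F684
G01 X45.935 Y37.321
G01 X37.005 Y37.321
G01 X37.005 Y57.454
M5
G00 X156.524 Y69.147
M3 S790
G01 X146.587 Y68.149 F684
G01 X129.009 Y48.759
G01 X134.799 Y30.467
M5
G00 X121.586 Y79.903
M3 S790
G01 X214.489 Y79.903 F684
G01 X214.489 Y30.711
G01 X121.586 Y30.711
G01 X121.586 Y79.903
M5
G00 X126.324 Y89.181
M3 S790
G01 X149.403 Y89.181 F684
G01 X149.403 Y35.409
G01 X126.324 Y35.409
G01 X126.324 Y89.181
M5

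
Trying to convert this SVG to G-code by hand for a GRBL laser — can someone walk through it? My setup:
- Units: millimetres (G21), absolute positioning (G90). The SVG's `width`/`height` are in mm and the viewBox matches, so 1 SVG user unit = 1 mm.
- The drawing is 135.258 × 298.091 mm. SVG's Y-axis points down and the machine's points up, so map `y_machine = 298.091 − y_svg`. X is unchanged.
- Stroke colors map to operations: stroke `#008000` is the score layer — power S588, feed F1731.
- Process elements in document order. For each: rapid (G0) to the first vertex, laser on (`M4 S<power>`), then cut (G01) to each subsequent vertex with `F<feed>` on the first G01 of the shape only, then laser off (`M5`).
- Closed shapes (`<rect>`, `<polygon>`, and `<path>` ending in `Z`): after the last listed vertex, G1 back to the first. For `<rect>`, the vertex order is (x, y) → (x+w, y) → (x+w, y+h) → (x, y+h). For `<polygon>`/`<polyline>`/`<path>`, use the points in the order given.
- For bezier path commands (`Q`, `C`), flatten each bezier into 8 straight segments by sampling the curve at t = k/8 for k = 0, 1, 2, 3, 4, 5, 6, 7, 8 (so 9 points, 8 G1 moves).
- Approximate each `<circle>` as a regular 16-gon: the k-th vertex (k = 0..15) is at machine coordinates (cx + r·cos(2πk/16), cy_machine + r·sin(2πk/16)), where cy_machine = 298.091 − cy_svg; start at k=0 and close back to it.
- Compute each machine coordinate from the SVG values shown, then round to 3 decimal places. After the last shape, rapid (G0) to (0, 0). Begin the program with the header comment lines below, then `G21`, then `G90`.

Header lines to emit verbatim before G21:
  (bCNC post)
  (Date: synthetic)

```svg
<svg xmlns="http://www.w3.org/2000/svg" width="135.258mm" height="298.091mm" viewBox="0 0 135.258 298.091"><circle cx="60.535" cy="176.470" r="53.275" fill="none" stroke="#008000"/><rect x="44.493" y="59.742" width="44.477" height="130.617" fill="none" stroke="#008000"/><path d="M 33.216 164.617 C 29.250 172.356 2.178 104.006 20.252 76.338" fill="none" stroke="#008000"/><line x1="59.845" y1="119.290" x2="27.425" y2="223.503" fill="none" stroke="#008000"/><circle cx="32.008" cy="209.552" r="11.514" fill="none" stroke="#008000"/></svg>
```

Since the viewBox matches the mm dimensions, user units are millimetres directly. The only transform is the Y-flip y_m = 298.091 − y_svg.

Shape 1 is a circle drawn with `<circle>`. Its stroke #008000 means score at S588, F1731. After flipping Y the toolpath is (113.810,121.621) → (109.755,142.008) → (98.206,159.292) → (80.922,170.841) → (60.535,174.896) → (40.148,170.841) → (22.864,159.292) → (11.315,142.008) → (7.260,121.621) → (11.315,101.234) → (22.864,83.950) → (40.148,72.401) → (60.535,68.346) → (80.922,72.401) → (98.206,83.950) → (109.755,101.234) → (113.810,121.621), returning to the start.

Shape 2 is a rectangle drawn with `<rect>`. Its stroke #008000 means score at S588, F1731. After flipping Y the toolpath is (44.493,238.349) → (88.970,238.349) → (88.970,107.732) → (44.493,107.732) → (44.493,238.349), returning to the start.

Shape 3 is a cubic bezier drawn with `<path>`. Its stroke #008000 means score at S588, F1731. After flipping Y the toolpath is (33.216,133.474) → (30.779,133.910) → (26.976,140.112) → (22.606,150.710) → (18.469,164.336) → (15.365,179.622) → (14.095,195.199) → (15.457,209.699) → (20.252,221.753).

Shape 4 is a line segment drawn with `<line>`. Its stroke #008000 means score at S588, F1731. After flipping Y the toolpath is (59.845,178.801) → (27.425,74.588).

Shape 5 is a circle drawn with `<circle>`. Its stroke #008000 means score at S588, F1731. After flipping Y the toolpath is (43.522,88.539) → (42.646,92.945) → (40.150,96.681) → (36.414,99.177) → (32.008,100.053) → (27.602,99.177) → (23.866,96.681) → (21.370,92.945) → (20.494,88.539) → (21.370,84.133) → (23.866,80.397) → (27.602,77.901) → (32.008,77.025) → (36.414,77.901) → (40.150,80.397) → (42.646,84.133) → (43.522,88.539), returning to the start.

(bCNC post)
(Date: synthetic)
G21
G90
G0 X113.810 Y121.621
M4 S588
G01 X109.755 Y142.008 F1731
G01 X98.206 Y159.292
G01 X80.922 Y170.841
G01 X60.535 Y174.896
G01 X40.148 Y170.841
G01 X22.864 Y159.292
G01 X11.315 Y142.008
G01 X7.260 Y121.621
G01 X11.315 Y101.234
G01 X22.864 Y83.950
G01 X40.148 Y72.401
G01 X60.535 Y68.346
G01 X80.922 Y72.401
G01 X98.206 Y83.950
G01 X109.755 Y101.234
G01 X113.810 Y121.621
M5
G0 X44.493 Y238.349
M4 S588
G01 X88.970 Y238.349 F1731
G01 X88.970 Y107.732
G01 X44.493 Y107.732
G01 X44.493 Y238.349
M5
G0 X33.216 Y133.474
M4 S588
G01 X30.779 Y133.910 F1731
G01 X26.976 Y140.112
G01 X22.606 Y150.710
G01 X18.469 Y164.336
G01 X15.365 Y179.622
G01 X14.095 Y195.199
G01 X15.457 Y209.699
G01 X20.252 Y221.753
M5
G0 X59.845 Y178.801
M4 S588
G01 X27.425 Y74.588 F1731
M5
G0 X43.522 Y88.539
M4 S588
G01 X42.646 Y92.945 F1731
G01 X40.150 Y96.681
G01 X36.414 Y99.177
G01 X32.008 Y100.053
G01 X27.602 Y99.177
G01 X23.866 Y96.681
G01 X21.370 Y92.945
G01 X20.494 Y88.539
G01 X21.370 Y84.133
G01 X23.866 Y80.397
G01 X27.602 Y77.901
G01 X32.008 Y77.025
G01 X36.414 Y77.901
G01 X40.150 Y80.397
G01 X42.646 Y84.133
G01 X43.522 Y88.539
M5
G0 X0.000 Y0.000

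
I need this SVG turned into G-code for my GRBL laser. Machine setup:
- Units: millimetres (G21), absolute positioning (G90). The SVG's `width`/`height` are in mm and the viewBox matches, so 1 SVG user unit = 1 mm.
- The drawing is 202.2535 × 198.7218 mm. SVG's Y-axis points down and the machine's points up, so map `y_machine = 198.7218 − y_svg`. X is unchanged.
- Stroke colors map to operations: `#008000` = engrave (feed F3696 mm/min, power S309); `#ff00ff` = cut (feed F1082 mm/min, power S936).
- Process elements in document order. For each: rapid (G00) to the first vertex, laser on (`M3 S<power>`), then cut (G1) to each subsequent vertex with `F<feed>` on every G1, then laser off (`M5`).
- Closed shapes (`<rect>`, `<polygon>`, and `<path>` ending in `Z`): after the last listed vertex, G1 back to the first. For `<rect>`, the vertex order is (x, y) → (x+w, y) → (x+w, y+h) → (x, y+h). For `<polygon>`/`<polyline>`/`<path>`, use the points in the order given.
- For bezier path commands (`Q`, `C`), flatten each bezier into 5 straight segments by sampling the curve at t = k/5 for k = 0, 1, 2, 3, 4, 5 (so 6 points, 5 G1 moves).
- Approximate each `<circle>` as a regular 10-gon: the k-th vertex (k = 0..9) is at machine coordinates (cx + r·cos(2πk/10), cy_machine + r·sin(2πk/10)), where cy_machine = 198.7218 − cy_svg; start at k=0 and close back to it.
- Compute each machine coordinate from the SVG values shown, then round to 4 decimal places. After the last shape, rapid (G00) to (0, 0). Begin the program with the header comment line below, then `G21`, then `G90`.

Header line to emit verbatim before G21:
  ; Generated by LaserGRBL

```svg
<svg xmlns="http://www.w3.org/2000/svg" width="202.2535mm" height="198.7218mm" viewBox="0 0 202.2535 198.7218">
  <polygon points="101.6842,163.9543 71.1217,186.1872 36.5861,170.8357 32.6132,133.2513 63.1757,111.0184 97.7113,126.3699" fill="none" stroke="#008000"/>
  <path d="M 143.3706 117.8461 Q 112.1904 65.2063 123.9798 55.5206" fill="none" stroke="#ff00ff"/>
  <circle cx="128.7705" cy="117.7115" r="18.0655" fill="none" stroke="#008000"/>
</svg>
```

Since the viewBox matches the mm dimensions, user units are millimetres directly. The only transform is the Y-flip y_m = 198.7218 − y_svg.

Shape 1 is a regular polygon drawn with `<polygon>`. Its stroke #008000 means engrave at S309, F3696. After flipping Y the toolpath is (101.6842,34.7675) → (71.1217,12.5346) → (36.5861,27.8861) → (32.6132,65.4705) → (63.1757,87.7034) → (97.7113,72.3519) → (101.6842,34.7675), returning to the start.

Shape 2 is a quadratic bezier drawn with `<path>`. Its stroke #ff00ff means cut at S936, F1082. After flipping Y the toolpath is (143.3706,80.8757) → (132.6173,100.2135) → (125.3016,116.1149) → (121.4234,128.5800) → (120.9828,137.6088) → (123.9798,143.2012).

Shape 3 is a circle drawn with `<circle>`. Its stroke #008000 means engrave at S309, F3696. After flipping Y the toolpath is (146.8360,81.0103) → (143.3858,91.6289) → (134.3530,98.1916) → (123.1880,98.1916) → (114.1552,91.6289) → (110.7050,81.0103) → (114.1552,70.3917) → (123.1880,63.8290) → (134.3530,63.8290) → (143.3858,70.3917) → (146.8360,81.0103), returning to the start.

; Generated by LaserGRBL
G21
G90
G00 X101.6842 Y34.7675
M3 S309
G1 X71.1217 Y12.5346 F3696
G1 X36.5861 Y27.8861 F3696
G1 X32.6132 Y65.4705 F3696
G1 X63.1757 Y87.7034 F3696
G1 X97.7113 Y72.3519 F3696
G1 X101.6842 Y34.7675 F3696
M5
G00 X143.3706 Y80.8757
M3 S936
G1 X132.6173 Y100.2135 F1082
G1 X125.3016 Y116.1149 F1082
G1 X121.4234 Y128.5800 F1082
G1 X120.9828 Y137.6088 F1082
G1 X123.9798 Y143.2012 F1082
M5
G00 X146.8360 Y81.0103
M3 S309
G1 X143.3858 Y91.6289 F3696
G1 X134.3530 Y98.1916 F3696
G1 X123.1880 Y98.1916 F3696
G1 X114.1552 Y91.6289 F3696
G1 X110.7050 Y81.0103 F3696
G1 X114.1552 Y70.3917 F3696
G1 X123.1880 Y63.8290 F3696
G1 X134.3530 Y63.8290 F3696
G1 X143.3858 Y70.3917 F3696
G1 X146.8360 Y81.0103 F3696
M5
G00 X0.0000 Y0.0000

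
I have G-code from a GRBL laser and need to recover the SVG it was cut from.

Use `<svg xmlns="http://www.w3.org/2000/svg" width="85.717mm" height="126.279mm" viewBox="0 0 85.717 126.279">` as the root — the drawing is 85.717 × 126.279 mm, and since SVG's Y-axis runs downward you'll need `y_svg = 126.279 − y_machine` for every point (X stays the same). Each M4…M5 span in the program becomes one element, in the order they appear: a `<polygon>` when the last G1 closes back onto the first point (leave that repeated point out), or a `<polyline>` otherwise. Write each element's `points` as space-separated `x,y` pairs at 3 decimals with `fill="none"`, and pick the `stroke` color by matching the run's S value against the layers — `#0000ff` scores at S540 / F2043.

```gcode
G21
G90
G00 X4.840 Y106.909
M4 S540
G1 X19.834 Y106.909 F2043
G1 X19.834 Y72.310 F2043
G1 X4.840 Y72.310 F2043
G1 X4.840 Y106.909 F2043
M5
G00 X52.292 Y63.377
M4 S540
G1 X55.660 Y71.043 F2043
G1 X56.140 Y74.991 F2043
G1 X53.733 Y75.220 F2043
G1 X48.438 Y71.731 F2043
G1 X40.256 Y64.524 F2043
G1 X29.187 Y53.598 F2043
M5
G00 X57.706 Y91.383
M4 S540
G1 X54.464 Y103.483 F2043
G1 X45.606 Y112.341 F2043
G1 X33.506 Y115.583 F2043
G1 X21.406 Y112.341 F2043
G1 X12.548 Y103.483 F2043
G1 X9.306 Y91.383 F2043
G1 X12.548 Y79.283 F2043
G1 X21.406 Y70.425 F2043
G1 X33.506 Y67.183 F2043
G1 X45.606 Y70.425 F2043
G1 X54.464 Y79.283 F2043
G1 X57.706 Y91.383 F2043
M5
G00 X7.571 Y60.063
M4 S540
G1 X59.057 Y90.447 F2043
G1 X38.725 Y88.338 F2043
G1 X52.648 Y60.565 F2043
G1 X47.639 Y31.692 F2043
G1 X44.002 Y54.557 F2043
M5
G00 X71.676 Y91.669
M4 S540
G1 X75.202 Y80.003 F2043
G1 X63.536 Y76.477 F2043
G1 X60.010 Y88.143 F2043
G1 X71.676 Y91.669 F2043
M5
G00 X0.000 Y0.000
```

y_svg = 126.279 − y_m. Every run uses S540, so all elements get stroke `#0000ff` (score).

[1] closed run; points: 4.840,19.370 19.834,19.370 19.834,53.969 4.840,53.969

[2] open run; points: 52.292,62.902 55.660,55.236 56.140,51.288 53.733,51.059 48.438,54.548 40.256,61.755 29.187,72.681

[3] closed run; points: 57.706,34.896 54.464,22.796 45.606,13.938 33.506,10.696 21.406,13.938 12.548,22.796 9.306,34.896 12.548,46.996 21.406,55.854 33.506,59.096 45.606,55.854 54.464,46.996

[4] open run; points: 7.571,66.216 59.057,35.832 38.725,37.941 52.648,65.714 47.639,94.587 44.002,71.722

[5] closed run; points: 71.676,34.610 75.202,46.276 63.536,49.802 60.010,38.136

<svg xmlns="http://www.w3.org/2000/svg" width="85.717mm" height="126.279mm" viewBox="0 0 85.717 126.279">
  <polygon points="4.840,19.370 19.834,19.370 19.834,53.969 4.840,53.969" fill="none" stroke="#0000ff"/>
  <polyline points="52.292,62.902 55.660,55.236 56.140,51.288 53.733,51.059 48.438,54.548 40.256,61.755 29.187,72.681" fill="none" stroke="#0000ff"/>
  <polygon points="57.706,34.896 54.464,22.796 45.606,13.938 33.506,10.696 21.406,13.938 12.548,22.796 9.306,34.896 12.548,46.996 21.406,55.854 33.506,59.096 45.606,55.854 54.464,46.996" fill="none" stroke="#0000ff"/>
  <polyline points="7.571,66.216 59.057,35.832 38.725,37.941 52.648,65.714 47.639,94.587 44.002,71.722" fill="none" stroke="#0000ff"/>
  <polygon points="71.676,34.610 75.202,46.276 63.536,49.802 60.010,38.136" fill="none" stroke="#0000ff"/>
</svg>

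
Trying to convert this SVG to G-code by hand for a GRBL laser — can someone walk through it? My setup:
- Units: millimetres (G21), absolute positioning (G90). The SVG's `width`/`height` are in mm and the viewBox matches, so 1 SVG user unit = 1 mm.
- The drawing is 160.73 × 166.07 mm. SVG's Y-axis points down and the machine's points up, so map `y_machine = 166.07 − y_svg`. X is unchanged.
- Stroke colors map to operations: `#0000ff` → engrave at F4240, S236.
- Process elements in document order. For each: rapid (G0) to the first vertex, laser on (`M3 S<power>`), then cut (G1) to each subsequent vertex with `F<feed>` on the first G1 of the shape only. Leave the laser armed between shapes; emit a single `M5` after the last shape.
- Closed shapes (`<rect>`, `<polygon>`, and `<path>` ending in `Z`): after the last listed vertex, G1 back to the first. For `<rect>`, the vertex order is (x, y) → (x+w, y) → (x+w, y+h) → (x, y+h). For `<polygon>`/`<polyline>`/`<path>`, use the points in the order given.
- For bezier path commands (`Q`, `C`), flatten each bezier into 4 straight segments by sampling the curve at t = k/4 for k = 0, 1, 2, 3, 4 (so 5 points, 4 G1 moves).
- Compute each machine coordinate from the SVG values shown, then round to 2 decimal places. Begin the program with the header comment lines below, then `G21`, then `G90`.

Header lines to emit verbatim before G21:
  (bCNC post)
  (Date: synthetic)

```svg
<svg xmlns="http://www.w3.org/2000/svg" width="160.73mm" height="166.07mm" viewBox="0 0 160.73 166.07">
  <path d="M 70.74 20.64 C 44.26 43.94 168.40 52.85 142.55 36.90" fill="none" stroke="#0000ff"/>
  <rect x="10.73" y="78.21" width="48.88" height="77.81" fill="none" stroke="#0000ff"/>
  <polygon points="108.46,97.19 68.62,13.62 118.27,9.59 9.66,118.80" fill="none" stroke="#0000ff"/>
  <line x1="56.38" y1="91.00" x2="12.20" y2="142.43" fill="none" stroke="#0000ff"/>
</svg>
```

Since the viewBox matches the mm dimensions, user units are millimetres directly. The only transform is the Y-flip y_m = 166.07 − y_svg.

Shape 1 is a cubic bezier drawn with `<path>`. Its stroke #0000ff means engrave at S236, F4240. After flipping Y the toolpath is (70.74,145.43) → (74.42,130.82) → (106.41,122.58) → (138.51,121.71) → (142.55,129.17).

Shape 2 is a rectangle drawn with `<rect>`. Its stroke #0000ff means engrave at S236, F4240. After flipping Y the toolpath is (10.73,87.86) → (59.61,87.86) → (59.61,10.05) → (10.73,10.05) → (10.73,87.86), returning to the start.

Shape 3 is a closed polygon drawn with `<polygon>`. Its stroke #0000ff means engrave at S236, F4240. After flipping Y the toolpath is (108.46,68.88) → (68.62,152.45) → (118.27,156.48) → (9.66,47.27) → (108.46,68.88), returning to the start.

Shape 4 is a line segment drawn with `<line>`. Its stroke #0000ff means engrave at S236, F4240. After flipping Y the toolpath is (56.38,75.07) → (12.20,23.64).

(bCNC post)
(Date: synthetic)
G21
G90
G0 X70.74 Y145.43
M3 S236
G1 X74.42 Y130.82 F4240
G1 X106.41 Y122.58
G1 X138.51 Y121.71
G1 X142.55 Y129.17
G0 X10.73 Y87.86
M3 S236
G1 X59.61 Y87.86 F4240
G1 X59.61 Y10.05
G1 X10.73 Y10.05
G1 X10.73 Y87.86
G0 X108.46 Y68.88
M3 S236
G1 X68.62 Y152.45 F4240
G1 X118.27 Y156.48
G1 X9.66 Y47.27
G1 X108.46 Y68.88
G0 X56.38 Y75.07
M3 S236
G1 X12.20 Y23.64 F4240
M5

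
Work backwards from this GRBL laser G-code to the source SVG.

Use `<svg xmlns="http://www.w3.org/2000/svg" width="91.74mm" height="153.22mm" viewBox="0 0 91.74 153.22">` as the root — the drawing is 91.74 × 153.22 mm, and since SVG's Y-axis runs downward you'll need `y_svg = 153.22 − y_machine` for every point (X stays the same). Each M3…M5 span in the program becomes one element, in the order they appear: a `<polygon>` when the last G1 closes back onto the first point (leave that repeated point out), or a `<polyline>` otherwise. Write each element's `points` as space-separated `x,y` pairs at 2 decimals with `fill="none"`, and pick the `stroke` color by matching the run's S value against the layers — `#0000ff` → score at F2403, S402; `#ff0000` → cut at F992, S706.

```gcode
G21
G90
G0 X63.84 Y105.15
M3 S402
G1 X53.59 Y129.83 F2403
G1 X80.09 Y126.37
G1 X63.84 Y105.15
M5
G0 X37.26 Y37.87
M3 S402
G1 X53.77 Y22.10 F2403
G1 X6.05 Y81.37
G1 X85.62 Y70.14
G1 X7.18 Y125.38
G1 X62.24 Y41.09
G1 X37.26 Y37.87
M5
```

Each laser-on run becomes one SVG element. Flip Y back into SVG space with y_svg = 153.22 − y_machine. Every run uses S402, so all elements get stroke `#0000ff` (score).

Run 1: The run returns to its start, so emit a `<polygon>` with points (Y-flipped): 63.84,48.07 53.59,23.39 80.09,26.85.

Run 2: The run returns to its start, so emit a `<polygon>` with points (Y-flipped): 37.26,115.35 53.77,131.12 6.05,71.85 85.62,83.08 7.18,27.84 62.24,112.13.

<svg xmlns="http://www.w3.org/2000/svg" width="91.74mm" height="153.22mm" viewBox="0 0 91.74 153.22">
  <polygon points="63.84,48.07 53.59,23.39 80.09,26.85" fill="none" stroke="#0000ff"/>
  <polygon points="37.26,115.35 53.77,131.12 6.05,71.85 85.62,83.08 7.18,27.84 62.24,112.13" fill="none" stroke="#0000ff"/>
</svg>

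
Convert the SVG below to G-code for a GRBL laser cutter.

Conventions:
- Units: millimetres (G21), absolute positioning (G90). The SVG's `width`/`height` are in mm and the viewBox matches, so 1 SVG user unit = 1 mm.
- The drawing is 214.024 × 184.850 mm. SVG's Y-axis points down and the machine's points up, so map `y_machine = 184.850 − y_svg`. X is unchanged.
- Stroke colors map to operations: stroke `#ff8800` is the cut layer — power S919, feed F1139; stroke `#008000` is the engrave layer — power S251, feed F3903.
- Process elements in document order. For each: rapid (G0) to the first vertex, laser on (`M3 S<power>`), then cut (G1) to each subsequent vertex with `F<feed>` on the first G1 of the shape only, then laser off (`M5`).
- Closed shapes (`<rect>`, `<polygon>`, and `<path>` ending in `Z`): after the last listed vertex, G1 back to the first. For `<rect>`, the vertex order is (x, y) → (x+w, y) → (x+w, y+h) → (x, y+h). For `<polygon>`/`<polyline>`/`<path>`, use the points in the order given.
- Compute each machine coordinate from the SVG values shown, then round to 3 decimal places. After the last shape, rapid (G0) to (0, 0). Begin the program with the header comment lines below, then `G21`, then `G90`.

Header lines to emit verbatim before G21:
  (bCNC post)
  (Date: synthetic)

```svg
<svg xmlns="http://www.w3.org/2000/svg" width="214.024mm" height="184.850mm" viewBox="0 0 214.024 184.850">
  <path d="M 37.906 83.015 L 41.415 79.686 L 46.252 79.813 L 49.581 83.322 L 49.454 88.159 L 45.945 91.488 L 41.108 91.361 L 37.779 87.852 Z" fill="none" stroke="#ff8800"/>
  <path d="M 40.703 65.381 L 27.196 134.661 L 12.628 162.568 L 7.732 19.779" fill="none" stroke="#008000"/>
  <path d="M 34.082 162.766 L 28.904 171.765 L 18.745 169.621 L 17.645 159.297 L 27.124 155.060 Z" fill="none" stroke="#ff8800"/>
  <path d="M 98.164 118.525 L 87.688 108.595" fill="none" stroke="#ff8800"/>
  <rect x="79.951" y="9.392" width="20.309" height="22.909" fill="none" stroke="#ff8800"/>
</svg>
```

1 u = 1 mm; y_m = 184.850 − y.

[1] `<path>` regular polygon, #ff8800→cut S919 F1139: (37.906,101.835) → (41.415,105.164) → (46.252,105.037) → (49.581,101.528) → (49.454,96.691) → (45.945,93.362) → (41.108,93.489) → (37.779,96.998) → (37.906,101.835) (closed)

[2] `<path>` open polyline, #008000→engrave S251 F3903: (40.703,119.469) → (27.196,50.189) → (12.628,22.282) → (7.732,165.071)

[3] `<path>` regular polygon, #ff8800→cut S919 F1139: (34.082,22.084) → (28.904,13.085) → (18.745,15.229) → (17.645,25.553) → (27.124,29.790) → (34.082,22.084) (closed)

[4] `<path>` line segment, #ff8800→cut S919 F1139: (98.164,66.325) → (87.688,76.255)

[5] `<rect>` rectangle, #ff8800→cut S919 F1139: (79.951,175.458) → (100.260,175.458) → (100.260,152.549) → (79.951,152.549) → (79.951,175.458) (closed)

(bCNC post)
(Date: synthetic)
G21
G90
G0 X37.906 Y101.835
M3 S919
G1 X41.415 Y105.164 F1139
G1 X46.252 Y105.037
G1 X49.581 Y101.528
G1 X49.454 Y96.691
G1 X45.945 Y93.362
G1 X41.108 Y93.489
G1 X37.779 Y96.998
G1 X37.906 Y101.835
M5
G0 X40.703 Y119.469
M3 S251
G1 X27.196 Y50.189 F3903
G1 X12.628 Y22.282
G1 X7.732 Y165.071
M5
G0 X34.082 Y22.084
M3 S919
G1 X28.904 Y13.085 F1139
G1 X18.745 Y15.229
G1 X17.645 Y25.553
G1 X27.124 Y29.790
G1 X34.082 Y22.084
M5
G0 X98.164 Y66.325
M3 S919
G1 X87.688 Y76.255 F1139
M5
G0 X79.951 Y175.458
M3 S919
G1 X100.260 Y175.458 F1139
G1 X100.260 Y152.549
G1 X79.951 Y152.549
G1 X79.951 Y175.458
M5
G0 X0.000 Y0.000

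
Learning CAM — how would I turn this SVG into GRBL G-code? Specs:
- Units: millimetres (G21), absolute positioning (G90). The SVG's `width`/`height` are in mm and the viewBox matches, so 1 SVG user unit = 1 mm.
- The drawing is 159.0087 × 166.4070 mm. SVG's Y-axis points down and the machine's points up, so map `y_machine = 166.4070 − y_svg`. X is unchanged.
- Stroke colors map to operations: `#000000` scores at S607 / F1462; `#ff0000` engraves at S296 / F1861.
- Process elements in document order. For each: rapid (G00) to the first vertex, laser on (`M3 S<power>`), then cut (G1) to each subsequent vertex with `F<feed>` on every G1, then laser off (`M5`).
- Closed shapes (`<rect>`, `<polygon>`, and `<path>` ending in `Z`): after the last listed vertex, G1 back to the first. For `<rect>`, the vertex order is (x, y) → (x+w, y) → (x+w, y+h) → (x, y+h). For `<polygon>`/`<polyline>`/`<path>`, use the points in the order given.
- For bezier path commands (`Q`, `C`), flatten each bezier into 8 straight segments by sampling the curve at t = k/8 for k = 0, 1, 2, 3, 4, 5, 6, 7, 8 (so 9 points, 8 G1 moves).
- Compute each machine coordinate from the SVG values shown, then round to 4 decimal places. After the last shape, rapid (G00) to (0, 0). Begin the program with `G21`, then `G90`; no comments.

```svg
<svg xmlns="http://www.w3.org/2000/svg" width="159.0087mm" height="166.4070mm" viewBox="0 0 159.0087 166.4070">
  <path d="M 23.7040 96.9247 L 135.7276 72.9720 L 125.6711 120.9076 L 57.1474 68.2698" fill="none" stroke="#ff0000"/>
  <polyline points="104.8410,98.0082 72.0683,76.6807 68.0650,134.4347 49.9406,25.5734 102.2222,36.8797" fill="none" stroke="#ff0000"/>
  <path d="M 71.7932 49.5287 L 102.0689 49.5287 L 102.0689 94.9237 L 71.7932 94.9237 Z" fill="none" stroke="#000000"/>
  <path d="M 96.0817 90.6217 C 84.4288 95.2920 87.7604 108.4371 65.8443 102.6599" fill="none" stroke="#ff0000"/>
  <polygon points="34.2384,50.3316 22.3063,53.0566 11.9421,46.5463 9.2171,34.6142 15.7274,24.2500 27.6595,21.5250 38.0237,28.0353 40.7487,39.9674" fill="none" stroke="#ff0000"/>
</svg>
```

G21
G90
G00 X23.7040 Y69.4823
M3 S296
G1 X135.7276 Y93.4350 F1861
G1 X125.6711 Y45.4994 F1861
G1 X57.1474 Y98.1372 F1861
M5
G00 X104.8410 Y68.3988
M3 S296
G1 X72.0683 Y89.7263 F1861
G1 X68.0650 Y31.9723 F1861
G1 X49.9406 Y140.8336 F1861
G1 X102.2222 Y129.5273 F1861
M5
G00 X71.7932 Y116.8783
M3 S607
G1 X102.0689 Y116.8783 F1462
G1 X102.0689 Y71.4833 F1462
G1 X71.7932 Y71.4833 F1462
G1 X71.7932 Y116.8783 F1462
M5
G00 X96.0817 Y75.7853
M3 S296
G1 X92.3357 Y73.6902 F1861
G1 X89.5230 Y71.1216 F1861
G1 X87.1722 Y68.4007 F1861
G1 X84.8117 Y65.8484 F1861
G1 X81.9702 Y63.7858 F1861
G1 X78.1761 Y62.5341 F1861
G1 X72.9579 Y62.4141 F1861
G1 X65.8443 Y63.7471 F1861
M5
G00 X34.2384 Y116.0754
M3 S296
G1 X22.3063 Y113.3504 F1861
G1 X11.9421 Y119.8607 F1861
G1 X9.2171 Y131.7928 F1861
G1 X15.7274 Y142.1570 F1861
G1 X27.6595 Y144.8820 F1861
G1 X38.0237 Y138.3717 F1861
G1 X40.7487 Y126.4396 F1861
G1 X34.2384 Y116.0754 F1861
M5
G00 X0.0000 Y0.0000

viewBox `0 0 159.0087 166.4070` with mm width/height → 1 unit = 1 mm. Flip: y_m = 166.4070 − y_svg.

**Shape 1** — `<path>` open polyline, stroke `#ff0000` → engrave (S296, F1861). Machine vertices: (23.7040,69.4823) → (135.7276,93.4350) → (125.6711,45.4994) → (57.1474,98.1372). Open path.

**Shape 2** — `<polyline>` open polyline, stroke `#ff0000` → engrave (S296, F1861). Machine vertices: (104.8410,68.3988) → (72.0683,89.7263) → (68.0650,31.9723) → (49.9406,140.8336) → (102.2222,129.5273). Open path.

**Shape 3** — `<path>` rectangle, stroke `#000000` → score (S607, F1462). Machine vertices: (71.7932,116.8783) → (102.0689,116.8783) → (102.0689,71.4833) → (71.7932,71.4833) → (71.7932,116.8783). Closed: final G1 returns to the first vertex.

**Shape 4** — `<path>` cubic bezier, stroke `#ff0000` → engrave (S296, F1861). Control points (SVG): P0=(96.0817,90.6217), P1=(84.4288,95.2920), P2=(87.7604,108.4371), P3=(65.8443,102.6599); sampled at t=k/8. Machine vertices: (96.0817,75.7853) → (92.3357,73.6902) → (89.5230,71.1216) → (87.1722,68.4007) → (84.8117,65.8484) → (81.9702,63.7858) → (78.1761,62.5341) → (72.9579,62.4141) → (65.8443,63.7471). Open path.

**Shape 5** — `<polygon>` regular polygon, stroke `#ff0000` → engrave (S296, F1861). Machine vertices: (34.2384,116.0754) → (22.3063,113.3504) → (11.9421,119.8607) → (9.2171,131.7928) → (15.7274,142.1570) → (27.6595,144.8820) → (38.0237,138.3717) → (40.7487,126.4396) → (34.2384,116.0754). Closed: final G1 returns to the first vertex.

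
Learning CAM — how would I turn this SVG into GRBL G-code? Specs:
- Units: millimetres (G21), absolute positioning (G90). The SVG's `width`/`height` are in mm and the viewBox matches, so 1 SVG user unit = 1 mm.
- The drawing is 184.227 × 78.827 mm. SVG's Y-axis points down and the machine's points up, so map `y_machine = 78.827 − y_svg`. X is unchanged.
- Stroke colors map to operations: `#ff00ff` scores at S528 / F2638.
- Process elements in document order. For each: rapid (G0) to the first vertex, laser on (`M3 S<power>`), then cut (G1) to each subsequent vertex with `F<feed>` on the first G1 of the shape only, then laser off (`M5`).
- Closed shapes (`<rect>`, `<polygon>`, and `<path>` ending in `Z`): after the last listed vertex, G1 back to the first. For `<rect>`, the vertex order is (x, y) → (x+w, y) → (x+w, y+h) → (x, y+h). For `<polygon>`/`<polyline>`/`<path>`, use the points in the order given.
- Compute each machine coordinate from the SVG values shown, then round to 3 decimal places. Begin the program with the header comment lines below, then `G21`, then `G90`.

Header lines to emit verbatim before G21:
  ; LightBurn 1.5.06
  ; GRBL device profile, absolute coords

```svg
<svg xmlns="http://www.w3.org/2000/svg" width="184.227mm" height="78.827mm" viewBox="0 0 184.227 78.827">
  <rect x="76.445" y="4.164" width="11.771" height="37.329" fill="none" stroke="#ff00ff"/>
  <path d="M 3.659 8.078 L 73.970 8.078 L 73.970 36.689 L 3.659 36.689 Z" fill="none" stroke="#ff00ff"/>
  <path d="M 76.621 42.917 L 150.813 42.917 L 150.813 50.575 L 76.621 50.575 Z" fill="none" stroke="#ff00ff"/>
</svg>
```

1 u = 1 mm; y_m = 78.827 − y.

[1] `<rect>` rectangle, #ff00ff→score S528 F2638: (76.445,74.663) → (88.216,74.663) → (88.216,37.334) → (76.445,37.334) → (76.445,74.663) (closed)

[2] `<path>` rectangle, #ff00ff→score S528 F2638: (3.659,70.749) → (73.970,70.749) → (73.970,42.138) → (3.659,42.138) → (3.659,70.749) (closed)

[3] `<path>` rectangle, #ff00ff→score S528 F2638: (76.621,35.910) → (150.813,35.910) → (150.813,28.252) → (76.621,28.252) → (76.621,35.910) (closed)

; LightBurn 1.5.06
; GRBL device profile, absolute coords
G21
G90
G0 X76.445 Y74.663
M3 S528
G1 X88.216 Y74.663 F2638
G1 X88.216 Y37.334
G1 X76.445 Y37.334
G1 X76.445 Y74.663
M5
G0 X3.659 Y70.749
M3 S528
G1 X73.970 Y70.749 F2638
G1 X73.970 Y42.138
G1 X3.659 Y42.138
G1 X3.659 Y70.749
M5
G0 X76.621 Y35.910
M3 S528
G1 X150.813 Y35.910 F2638
G1 X150.813 Y28.252
G1 X76.621 Y28.252
G1 X76.621 Y35.910
M5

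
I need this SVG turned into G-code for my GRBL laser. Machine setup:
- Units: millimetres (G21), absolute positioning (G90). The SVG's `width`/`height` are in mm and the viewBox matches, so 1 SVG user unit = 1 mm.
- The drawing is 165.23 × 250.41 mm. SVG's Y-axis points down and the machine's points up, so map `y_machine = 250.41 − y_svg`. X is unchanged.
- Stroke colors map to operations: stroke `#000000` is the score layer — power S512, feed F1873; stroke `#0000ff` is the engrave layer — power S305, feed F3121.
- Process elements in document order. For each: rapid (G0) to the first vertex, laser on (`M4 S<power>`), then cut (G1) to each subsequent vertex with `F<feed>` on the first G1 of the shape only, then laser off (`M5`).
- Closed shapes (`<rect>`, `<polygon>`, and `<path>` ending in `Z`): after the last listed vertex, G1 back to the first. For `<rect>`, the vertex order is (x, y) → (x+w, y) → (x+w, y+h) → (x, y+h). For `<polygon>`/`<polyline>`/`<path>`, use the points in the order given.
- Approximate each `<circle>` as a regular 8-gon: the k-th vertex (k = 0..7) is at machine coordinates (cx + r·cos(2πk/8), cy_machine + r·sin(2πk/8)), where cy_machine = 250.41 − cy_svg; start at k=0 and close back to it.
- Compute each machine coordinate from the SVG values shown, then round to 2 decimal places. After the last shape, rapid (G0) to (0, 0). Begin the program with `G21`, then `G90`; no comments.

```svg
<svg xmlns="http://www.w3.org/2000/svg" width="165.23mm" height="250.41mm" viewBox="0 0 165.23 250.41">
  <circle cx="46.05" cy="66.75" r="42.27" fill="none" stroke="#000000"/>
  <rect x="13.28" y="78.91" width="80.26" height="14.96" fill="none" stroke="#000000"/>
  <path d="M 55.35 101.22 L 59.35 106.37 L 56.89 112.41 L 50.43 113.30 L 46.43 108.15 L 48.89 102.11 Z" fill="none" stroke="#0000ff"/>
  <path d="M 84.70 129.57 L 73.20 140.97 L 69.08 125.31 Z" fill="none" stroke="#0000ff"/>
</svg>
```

Since the viewBox matches the mm dimensions, user units are millimetres directly. The only transform is the Y-flip y_m = 250.41 − y_svg.

Shape 1 is a circle drawn with `<circle>`. Its stroke #000000 means score at S512, F1873. After flipping Y the toolpath is (88.32,183.66) → (75.94,213.55) → (46.05,225.93) → (16.16,213.55) → (3.78,183.66) → (16.16,153.77) → (46.05,141.39) → (75.94,153.77) → (88.32,183.66), returning to the start.

Shape 2 is a rectangle drawn with `<rect>`. Its stroke #000000 means score at S512, F1873. After flipping Y the toolpath is (13.28,171.50) → (93.54,171.50) → (93.54,156.54) → (13.28,156.54) → (13.28,171.50), returning to the start.

Shape 3 is a regular polygon drawn with `<path>`. Its stroke #0000ff means engrave at S305, F3121. After flipping Y the toolpath is (55.35,149.19) → (59.35,144.04) → (56.89,138.00) → (50.43,137.11) → (46.43,142.26) → (48.89,148.30) → (55.35,149.19), returning to the start.

Shape 4 is a regular polygon drawn with `<path>`. Its stroke #0000ff means engrave at S305, F3121. After flipping Y the toolpath is (84.70,120.84) → (73.20,109.44) → (69.08,125.10) → (84.70,120.84), returning to the start.

G21
G90
G0 X88.32 Y183.66
M4 S512
G1 X75.94 Y213.55 F1873
G1 X46.05 Y225.93
G1 X16.16 Y213.55
G1 X3.78 Y183.66
G1 X16.16 Y153.77
G1 X46.05 Y141.39
G1 X75.94 Y153.77
G1 X88.32 Y183.66
M5
G0 X13.28 Y171.50
M4 S512
G1 X93.54 Y171.50 F1873
G1 X93.54 Y156.54
G1 X13.28 Y156.54
G1 X13.28 Y171.50
M5
G0 X55.35 Y149.19
M4 S305
G1 X59.35 Y144.04 F3121
G1 X56.89 Y138.00
G1 X50.43 Y137.11
G1 X46.43 Y142.26
G1 X48.89 Y148.30
G1 X55.35 Y149.19
M5
G0 X84.70 Y120.84
M4 S305
G1 X73.20 Y109.44 F3121
G1 X69.08 Y125.10
G1 X84.70 Y120.84
M5
G0 X0.00 Y0.00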